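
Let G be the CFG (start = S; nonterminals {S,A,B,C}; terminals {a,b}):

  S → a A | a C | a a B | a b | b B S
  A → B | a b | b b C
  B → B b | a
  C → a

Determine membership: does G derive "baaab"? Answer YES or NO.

Convert to CNF:
  S -> T0 X4 | T1 A | T1 C | T1 T0 | T1 X3
  A -> B T0 | T0 X2 | T1 T0 | a
  B -> B T0 | a
  C -> a
  T0 -> b
  T1 -> a
  X2 -> T0 C
  X3 -> T1 B
  X4 -> B S

CYK table (by increasing span):
  T[0,0] 'b' = {T0}  orig:{}
  T[1,1] 'a' = {A,B,C,T1}  orig:{A,B,C}
  T[2,2] 'a' = {A,B,C,T1}  orig:{A,B,C}
  T[3,3] 'a' = {A,B,C,T1}  orig:{A,B,C}
  T[4,4] 'b' = {T0}  orig:{}
  T[0,1] 'ba' = {X2}  orig:{}
  T[1,2] 'aa' = {S,X3}  orig:{S}
  T[2,3] 'aa' = {S,X3}  orig:{S}
  T[3,4] 'ab' = {A,B,S}
  T[0,2] 'baa' = ∅
  T[1,3] 'aaa' = {S,X4}  orig:{S}
  T[2,4] 'aab' = {S,X3,X4}  orig:{S}
  T[0,3] 'baaa' = {S}
  T[1,4] 'aaab' = {S,X4}  orig:{S}
  T[0,4] 'baaab' = {S}

S ∈ T[0,4] ⇒ YES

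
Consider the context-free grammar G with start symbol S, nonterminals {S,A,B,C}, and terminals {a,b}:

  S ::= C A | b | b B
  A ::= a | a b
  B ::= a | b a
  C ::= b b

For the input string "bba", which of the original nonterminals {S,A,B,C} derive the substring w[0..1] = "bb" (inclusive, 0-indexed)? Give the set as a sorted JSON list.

CNF form of G:
  S -> C A | T1 B | b
  A -> T0 T1 | a
  B -> T1 T0 | a
  C -> T1 T1
  T0 -> a
  T1 -> b

CYK table (by increasing span), restricted to cells inside w[0..1]:
  cell(0,0) b: {S,T1}  orig:{S}
  cell(1,1) b: {S,T1}  orig:{S}
  cell(0,1) bb: {C}

Original NTs in T[0,1] deriving "bb": ["C"]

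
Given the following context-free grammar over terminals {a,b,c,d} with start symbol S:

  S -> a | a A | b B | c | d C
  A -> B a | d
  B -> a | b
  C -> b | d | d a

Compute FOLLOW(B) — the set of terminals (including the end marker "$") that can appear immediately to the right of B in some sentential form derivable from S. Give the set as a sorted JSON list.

Compute FIRST by fixpoint:
iter 1:
  A via A→d: +{d}
  B via B→a: +{a}
  B via B→b: +{b}
  C via C→b: +{b}
  C via C→d: +{d}
  S via S→a: +{a}
  S via S→b B: +{b}
  S via S→c: +{c}
  S via S→d C: +{d}
  FIRST[S]={a,b,c,d}  FIRST[A]={d}  FIRST[B]={a,b}  FIRST[C]={b,d}
iter 2:
  A via A→B a: +{a,b}
  FIRST[S]={a,b,c,d}  FIRST[A]={a,b,d}  FIRST[B]={a,b}  FIRST[C]={b,d}
iter 3: done
  FIRST[S]={a,b,c,d}  FIRST[A]={a,b,d}  FIRST[B]={a,b}  FIRST[C]={b,d}

FOLLOW iteration:
initialize: $ ∈ FOLLOW(S)
round 1:
  A→B a: FOLLOW(B) ⊇ FIRST(a) = {a}; new: +{a}
  S→a A: FOLLOW(A) ⊇ FOLLOW(S) ⊇ {$}; new: +{$}
  S→b B: FOLLOW(B) ⊇ FOLLOW(S) ⊇ {$}; new: +{$}
  S→d C: FOLLOW(C) ⊇ FOLLOW(S) ⊇ {$}; new: +{$}
  S: {$}  A: {$}  B: {$,a}  C: {$}
round 2: done
  S: {$}  A: {$}  B: {$,a}  C: {$}

FOLLOW(B) = ["$", "a"]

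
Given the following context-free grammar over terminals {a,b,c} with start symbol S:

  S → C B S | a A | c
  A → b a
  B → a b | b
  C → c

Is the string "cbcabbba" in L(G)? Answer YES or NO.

Convert to CNF:
  S -> C X2 | T1 A | c
  A -> T0 T1
  B -> T1 T0 | b
  C -> c
  T0 -> b
  T1 -> a
  X2 -> B S

CYK table (by increasing span):
  cell(0,0) c: {C,S}
  cell(1,1) b: {B,T0}  orig:{B}
  cell(2,2) c: {C,S}
  cell(3,3) a: {T1}  orig:{}
  cell(4,4) b: {B,T0}  orig:{B}
  cell(5,5) b: {B,T0}  orig:{B}
  cell(6,6) b: {B,T0}  orig:{B}
  cell(7,7) a: {T1}  orig:{}
  cell(0,1) cb: ∅
  cell(1,2) bc: {X2}  orig:{}
  cell(2,3) ca: ∅
  cell(3,4) ab: {B}
  cell(4,5) bb: ∅
  cell(5,6) bb: ∅
  cell(6,7) ba: {A}
  cell(0,2) cbc: {S}
  cell(1,3) bca: ∅
  cell(2,4) cab: ∅
  cell(3,5) abb: ∅
  cell(4,6) bbb: ∅
  cell(5,7) bba: ∅
  cell(0,3) cbca: ∅
  cell(1,4) bcab: ∅
  cell(2,5) cabb: ∅
  cell(3,6) abbb: ∅
  cell(4,7) bbba: ∅
  cell(0,4) cbcab: ∅
  cell(1,5) bcabb: ∅
  cell(2,6) cabbb: ∅
  cell(3,7) abbba: ∅
  cell(0,5) cbcabb: ∅
  cell(1,6) bcabbb: ∅
  cell(2,7) cabbba: ∅
  cell(0,6) cbcabbb: ∅
  cell(1,7) bcabbba: ∅
  cell(0,7) cbcabbba: ∅

S ∉ T[0,7] ⇒ NO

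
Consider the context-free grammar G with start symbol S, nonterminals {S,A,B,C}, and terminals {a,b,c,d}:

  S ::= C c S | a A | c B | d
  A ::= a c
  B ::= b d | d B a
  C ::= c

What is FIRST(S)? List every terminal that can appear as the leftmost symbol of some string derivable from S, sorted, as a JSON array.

FIRST sets, iterate to fixpoint:
iter 1:
  A via A→a c: +{a}
  B via B→b d: +{b}
  B via B→d B a: +{d}
  C via C→c: +{c}
  S via S→C c S: +{c}
  S via S→a A: +{a}
  S via S→d: +{d}
  FIRST(S)={a,c,d}  FIRST(A)={a}  FIRST(B)={b,d}  FIRST(C)={c}
iter 2: (stable)
  FIRST(S)={a,c,d}  FIRST(A)={a}  FIRST(B)={b,d}  FIRST(C)={c}

FIRST(S) = ["a", "c", "d"]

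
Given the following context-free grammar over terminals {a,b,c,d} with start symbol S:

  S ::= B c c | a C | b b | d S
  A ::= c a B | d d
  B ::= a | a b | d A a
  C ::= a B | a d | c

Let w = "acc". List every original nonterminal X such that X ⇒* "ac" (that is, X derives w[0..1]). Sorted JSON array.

CNF form of G:
  S -> B X6 | T1 C | T2 S | T3 T3
  A -> T0 X4 | T2 T2
  B -> T1 T3 | T2 X5 | a
  C -> T1 B | T1 T2 | c
  T0 -> c
  T1 -> a
  T2 -> d
  T3 -> b
  X4 -> T1 B
  X5 -> A T1
  X6 -> T0 T0

CYK fill (cells [i..j] with 0 ≤ i ≤ j ≤ 1 only):
  T[0,0] 'a' = {B,T1}  orig:{B}
  T[1,1] 'c' = {C,T0}  orig:{C}
  T[0,1] 'ac' = {S}

Original NTs in T[0,1] deriving "ac": ["S"]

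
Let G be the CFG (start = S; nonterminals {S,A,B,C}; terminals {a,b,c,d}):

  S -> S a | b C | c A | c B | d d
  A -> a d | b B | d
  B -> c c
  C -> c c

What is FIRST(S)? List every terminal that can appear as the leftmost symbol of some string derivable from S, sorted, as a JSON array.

FIRST iteration:
[1]
  A via A→a d: +{a}
  A via A→b B: +{b}
  A via A→d: +{d}
  B via B→c c: +{c}
  C via C→c c: +{c}
  S via S→b C: +{b}
  S via S→c A: +{c}
  S via S→d d: +{d}
  FIRST[S]={b,c,d}  FIRST[A]={a,b,d}  FIRST[B]={c}  FIRST[C]={c}
[2] (stable)
  FIRST[S]={b,c,d}  FIRST[A]={a,b,d}  FIRST[B]={c}  FIRST[C]={c}

FIRST(S) = ["b", "c", "d"]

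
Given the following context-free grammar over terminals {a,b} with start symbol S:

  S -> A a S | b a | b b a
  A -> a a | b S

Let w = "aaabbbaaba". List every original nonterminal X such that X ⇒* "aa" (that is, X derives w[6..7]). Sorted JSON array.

Convert to CNF:
  S -> A X2 | T1 T0 | T1 X3
  A -> T0 T0 | T1 S
  T0 -> a
  T1 -> b
  X2 -> T0 S
  X3 -> T1 T0

CYK fill — only the sub-triangle for w[6..7]:
  T[6,6] 'a' = {T0}  orig:{}
  T[7,7] 'a' = {T0}  orig:{}
  T[6,7] 'aa' = {A}

Original NTs in T[6,7] deriving "aa": ["A"]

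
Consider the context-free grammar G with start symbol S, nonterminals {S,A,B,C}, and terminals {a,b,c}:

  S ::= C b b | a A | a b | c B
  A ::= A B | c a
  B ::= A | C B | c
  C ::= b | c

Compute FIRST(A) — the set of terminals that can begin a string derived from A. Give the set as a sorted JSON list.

FIRST sets, iterate to fixpoint:
round 1:
  A via A→c a: +{c}
  B via B→A: +{c}
  C via C→b: +{b}
  C via C→c: +{c}
  S via S→C b b: +{b,c}
  S via S→a A: +{a}
  FIRST[S]={a,b,c}  FIRST[A]={c}  FIRST[B]={c}  FIRST[C]={b,c}
round 2:
  B via B→C B: +{b}
  FIRST[S]={a,b,c}  FIRST[A]={c}  FIRST[B]={b,c}  FIRST[C]={b,c}
round 3: done
  FIRST[S]={a,b,c}  FIRST[A]={c}  FIRST[B]={b,c}  FIRST[C]={b,c}

FIRST(A) = ["c"]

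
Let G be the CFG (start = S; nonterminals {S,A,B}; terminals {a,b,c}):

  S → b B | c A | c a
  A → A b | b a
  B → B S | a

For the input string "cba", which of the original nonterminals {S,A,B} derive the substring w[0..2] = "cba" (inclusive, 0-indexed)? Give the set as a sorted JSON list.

CNF form of G:
  S -> T0 B | T2 A | T2 T1
  A -> A T0 | T0 T1
  B -> B S | a
  T0 -> b
  T1 -> a
  T2 -> c

CYK fill, restricted to cells inside w[0..2]:
  [0..0]={T2}  "c"  orig:{}
  [1..1]={T0}  "b"  orig:{}
  [2..2]={B,T1}  "a"  orig:{B}
  [0..1]=∅  "cb"
  [1..2]={A,S}  "ba"
  [0..2]={S}  "cba"

Original NTs in T[0,2] deriving "cba": ["S"]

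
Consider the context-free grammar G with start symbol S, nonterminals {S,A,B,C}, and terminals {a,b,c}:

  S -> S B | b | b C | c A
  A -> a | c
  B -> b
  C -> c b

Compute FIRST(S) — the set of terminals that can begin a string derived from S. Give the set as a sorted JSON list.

FIRST sets, iterate to fixpoint:
pass 1:
  A via A→a: +{a}
  A via A→c: +{c}
  B via B→b: +{b}
  C via C→c b: +{c}
  S via S→b: +{b}
  S via S→c A: +{c}
  S: {b,c}  A: {a,c}  B: {b}  C: {c}
pass 2: (no change)
  S: {b,c}  A: {a,c}  B: {b}  C: {c}

FIRST(S) = ["b", "c"]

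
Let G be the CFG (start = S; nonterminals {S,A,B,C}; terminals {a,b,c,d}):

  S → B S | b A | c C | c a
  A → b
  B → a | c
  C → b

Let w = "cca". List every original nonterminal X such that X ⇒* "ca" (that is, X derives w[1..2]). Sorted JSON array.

Convert to CNF:
  S -> B S | T0 A | T1 C | T1 T2
  A -> b
  B -> a | c
  C -> b
  T0 -> b
  T1 -> c
  T2 -> a

CYK table (by increasing span) — only the sub-triangle for w[1..2]:
  [1..1]={B,T1}  "c"  orig:{B}
  [2..2]={B,T2}  "a"  orig:{B}
  [1..2]={S}  "ca"

Original NTs in T[1,2] deriving "ca": ["S"]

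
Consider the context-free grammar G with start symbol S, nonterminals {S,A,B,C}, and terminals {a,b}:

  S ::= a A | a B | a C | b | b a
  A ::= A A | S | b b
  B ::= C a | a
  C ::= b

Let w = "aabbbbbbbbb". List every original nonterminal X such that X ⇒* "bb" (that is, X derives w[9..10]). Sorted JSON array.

CNF form of G:
  S -> T0 A | T0 B | T0 C | T1 T0 | b
  A -> A A | T0 A | T0 B | T0 C | T1 T0 | T1 T1 | b
  B -> C T0 | a
  C -> b
  T0 -> a
  T1 -> b

CYK fill — only the sub-triangle for w[9..10]:
  [9..9]={A,C,S,T1}  "b"  orig:{A,C,S}
  [10..10]={A,C,S,T1}  "b"  orig:{A,C,S}
  [9..10]={A}  "bb"

Original NTs in T[9,10] deriving "bb": ["A"]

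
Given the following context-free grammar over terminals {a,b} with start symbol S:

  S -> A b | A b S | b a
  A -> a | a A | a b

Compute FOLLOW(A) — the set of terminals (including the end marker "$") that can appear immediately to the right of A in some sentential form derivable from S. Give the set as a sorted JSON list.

FIRST iteration:
iter 1:
  A via A→a: +{a}
  S via S→A b: +{a}
  S via S→b a: +{b}
  FIRST[S]={a,b}  FIRST[A]={a}
iter 2: — fixpoint
  FIRST[S]={a,b}  FIRST[A]={a}

Compute FOLLOW by fixpoint:
seed FOLLOW(S) with $
[1]
  S→A b: FOLLOW(A) ⊇ FIRST(b) = {b}; new: +{b}
  S: {$}  A: {b}
[2] — fixpoint
  S: {$}  A: {b}

FOLLOW(A) = ["b"]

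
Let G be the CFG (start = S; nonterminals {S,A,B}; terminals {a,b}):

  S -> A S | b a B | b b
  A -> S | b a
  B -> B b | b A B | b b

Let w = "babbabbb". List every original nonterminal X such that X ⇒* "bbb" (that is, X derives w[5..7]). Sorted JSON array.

CNF form of G:
  S -> A S | T0 T0 | T0 X4
  A -> A S | T0 T0 | T0 T1 | T0 X2
  B -> B T0 | T0 T0 | T0 X3
  T0 -> b
  T1 -> a
  X2 -> T1 B
  X3 -> A B
  X4 -> T1 B

CYK fill, restricted to cells inside w[5..7]:
  T[5,5] 'b' = {T0}  orig:{}
  T[6,6] 'b' = {T0}  orig:{}
  T[7,7] 'b' = {T0}  orig:{}
  T[5,6] 'bb' = {A,B,S}
  T[6,7] 'bb' = {A,B,S}
  T[5,7] 'bbb' = {B}

Original NTs in T[5,7] deriving "bbb": ["B"]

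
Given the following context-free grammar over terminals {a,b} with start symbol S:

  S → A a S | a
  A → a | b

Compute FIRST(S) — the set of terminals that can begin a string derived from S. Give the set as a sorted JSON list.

FIRST iteration:
round 1:
  A via A→a: +{a}
  A via A→b: +{b}
  S via S→A a S: +{a,b}
  S: {a,b}  A: {a,b}
round 2: (no change)
  S: {a,b}  A: {a,b}

FIRST(S) = ["a", "b"]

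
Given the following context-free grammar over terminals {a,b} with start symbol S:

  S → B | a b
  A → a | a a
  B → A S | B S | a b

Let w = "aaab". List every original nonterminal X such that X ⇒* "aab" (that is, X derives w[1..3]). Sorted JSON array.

CNF form of G:
  S -> A S | B S | T0 T1
  A -> T0 T0 | a
  B -> A S | B S | T0 T1
  T0 -> a
  T1 -> b

CYK fill, restricted to cells inside w[1..3]:
  cell(1,1) a: {A,T0}  orig:{A}
  cell(2,2) a: {A,T0}  orig:{A}
  cell(3,3) b: {T1}  orig:{}
  cell(1,2) aa: {A}
  cell(2,3) ab: {B,S}
  cell(1,3) aab: {B,S}

Original NTs in T[1,3] deriving "aab": ["B", "S"]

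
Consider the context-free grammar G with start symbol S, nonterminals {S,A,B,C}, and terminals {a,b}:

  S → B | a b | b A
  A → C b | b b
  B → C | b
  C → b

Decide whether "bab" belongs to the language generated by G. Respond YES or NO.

Convert to CNF:
  S -> T0 A | T1 T0 | b
  A -> C T0 | T0 T0
  B -> b
  C -> b
  T0 -> b
  T1 -> a

CYK table (by increasing span):
  [0..0]={B,C,S,T0}  "b"  orig:{B,C,S}
  [1..1]={T1}  "a"  orig:{}
  [2..2]={B,C,S,T0}  "b"  orig:{B,C,S}
  [0..1]=∅  "ba"
  [1..2]={S}  "ab"
  [0..2]=∅  "bab"

S ∉ T[0,2] ⇒ NO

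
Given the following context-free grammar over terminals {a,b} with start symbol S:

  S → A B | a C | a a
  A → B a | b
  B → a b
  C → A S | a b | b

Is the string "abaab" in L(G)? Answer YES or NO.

CNF form of G:
  S -> A B | T0 C | T0 T0
  A -> B T0 | b
  B -> T0 T1
  C -> A S | T0 T1 | b
  T0 -> a
  T1 -> b

Fill CYK table bottom-up:
  T[0,0] 'a' = {T0}  orig:{}
  T[1,1] 'b' = {A,C,T1}  orig:{A,C}
  T[2,2] 'a' = {T0}  orig:{}
  T[3,3] 'a' = {T0}  orig:{}
  T[4,4] 'b' = {A,C,T1}  orig:{A,C}
  T[0,1] 'ab' = {B,C,S}
  T[1,2] 'ba' = ∅
  T[2,3] 'aa' = {S}
  T[3,4] 'ab' = {B,C,S}
  T[0,2] 'aba' = {A}
  T[1,3] 'baa' = {C}
  T[2,4] 'aab' = {S}
  T[0,3] 'abaa' = {S}
  T[1,4] 'baab' = {C}
  T[0,4] 'abaab' = {C,S}

S ∈ T[0,4] ⇒ YES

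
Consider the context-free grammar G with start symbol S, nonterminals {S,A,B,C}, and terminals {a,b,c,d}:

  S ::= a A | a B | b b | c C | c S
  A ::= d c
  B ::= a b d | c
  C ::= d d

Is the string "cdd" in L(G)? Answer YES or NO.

CNF form of G:
  S -> T1 C | T1 S | T2 A | T2 B | T3 T3
  A -> T0 T1
  B -> T2 X4 | c
  C -> T0 T0
  T0 -> d
  T1 -> c
  T2 -> a
  T3 -> b
  X4 -> T3 T0

CYK fill:
  [0..0]={B,T1}  "c"  orig:{B}
  [1..1]={T0}  "d"  orig:{}
  [2..2]={T0}  "d"  orig:{}
  [0..1]=∅  "cd"
  [1..2]={C}  "dd"
  [0..2]={S}  "cdd"

S ∈ T[0,2] ⇒ YES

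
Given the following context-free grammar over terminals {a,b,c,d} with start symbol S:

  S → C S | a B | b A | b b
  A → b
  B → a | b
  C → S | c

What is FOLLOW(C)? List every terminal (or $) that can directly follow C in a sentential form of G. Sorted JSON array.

FIRST iteration:
round 1:
  A via A→b: +{b}
  B via B→a: +{a}
  B via B→b: +{b}
  C via C→c: +{c}
  S via S→C S: +{c}
  S via S→a B: +{a}
  S via S→b A: +{b}
  S: {a,b,c}  A: {b}  B: {a,b}  C: {c}
round 2:
  C via C→S: +{a,b}
  S: {a,b,c}  A: {b}  B: {a,b}  C: {a,b,c}
round 3: done
  S: {a,b,c}  A: {b}  B: {a,b}  C: {a,b,c}

Compute FOLLOW by fixpoint:
initialize: $ ∈ FOLLOW(S)
round 1:
  S→C S: FOLLOW(C) ⊇ FIRST(S) = {a,b,c}; new: +{a,b,c}
  S→a B: FOLLOW(B) ⊇ FOLLOW(S) ⊇ {$}; new: +{$}
  S→b A: FOLLOW(A) ⊇ FOLLOW(S) ⊇ {$}; new: +{$}
  FOLLOW[S]={$}  FOLLOW[A]={$}  FOLLOW[B]={$}  FOLLOW[C]={a,b,c}
round 2:
  C→S: FOLLOW(S) ⊇ FOLLOW(C) ⊇ {a,b,c}; new: +{a,b,c}
  S→a B: FOLLOW(B) ⊇ FOLLOW(S) ⊇ {$,a,b,c}; new: +{a,b,c}
  S→b A: FOLLOW(A) ⊇ FOLLOW(S) ⊇ {$,a,b,c}; new: +{a,b,c}
  FOLLOW[S]={$,a,b,c}  FOLLOW[A]={$,a,b,c}  FOLLOW[B]={$,a,b,c}  FOLLOW[C]={a,b,c}
round 3: — fixpoint
  FOLLOW[S]={$,a,b,c}  FOLLOW[A]={$,a,b,c}  FOLLOW[B]={$,a,b,c}  FOLLOW[C]={a,b,c}

FOLLOW(C) = ["a", "b", "c"]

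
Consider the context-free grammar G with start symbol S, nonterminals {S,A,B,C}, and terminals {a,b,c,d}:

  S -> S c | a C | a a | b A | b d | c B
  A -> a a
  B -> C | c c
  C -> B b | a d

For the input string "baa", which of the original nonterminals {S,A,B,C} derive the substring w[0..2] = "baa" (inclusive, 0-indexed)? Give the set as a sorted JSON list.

CNF form of G:
  S -> S T3 | T0 C | T0 T0 | T1 A | T1 T2 | T3 B
  A -> T0 T0
  B -> B T1 | T0 T2 | T3 T3
  C -> B T1 | T0 T2
  T0 -> a
  T1 -> b
  T2 -> d
  T3 -> c

Fill CYK table bottom-up — only the sub-triangle for w[0..2]:
  T[0,0] 'b' = {T1}  orig:{}
  T[1,1] 'a' = {T0}  orig:{}
  T[2,2] 'a' = {T0}  orig:{}
  T[0,1] 'ba' = ∅
  T[1,2] 'aa' = {A,S}
  T[0,2] 'baa' = {S}

Original NTs in T[0,2] deriving "baa": ["S"]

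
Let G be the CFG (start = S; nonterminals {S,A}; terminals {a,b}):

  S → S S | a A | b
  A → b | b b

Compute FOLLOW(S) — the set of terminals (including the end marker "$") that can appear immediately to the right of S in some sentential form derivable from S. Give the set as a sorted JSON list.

FIRST iteration:
[1]
  A via A→b: +{b}
  S via S→a A: +{a}
  S via S→b: +{b}
  S: {a,b}  A: {b}
[2] done
  S: {a,b}  A: {b}

FOLLOW sets:
initialize: $ ∈ FOLLOW(S)
iter 1:
  S→S S: FOLLOW(S) ⊇ FIRST(S) = {a,b}; new: +{a,b}
  S→a A: FOLLOW(A) ⊇ FOLLOW(S) ⊇ {$,a,b}; new: +{$,a,b}
  FOLLOW(S)={$,a,b}  FOLLOW(A)={$,a,b}
iter 2: (stable)
  FOLLOW(S)={$,a,b}  FOLLOW(A)={$,a,b}

FOLLOW(S) = ["$", "a", "b"]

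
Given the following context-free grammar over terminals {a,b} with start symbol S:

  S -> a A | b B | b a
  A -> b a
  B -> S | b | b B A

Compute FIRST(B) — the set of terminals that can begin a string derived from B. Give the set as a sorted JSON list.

Compute FIRST by fixpoint:
iter 1:
  A via A→b a: +{b}
  B via B→b: +{b}
  S via S→a A: +{a}
  S via S→b B: +{b}
  FIRST(S)={a,b}  FIRST(A)={b}  FIRST(B)={b}
iter 2:
  B via B→S: +{a}
  FIRST(S)={a,b}  FIRST(A)={b}  FIRST(B)={a,b}
iter 3: (no change)
  FIRST(S)={a,b}  FIRST(A)={b}  FIRST(B)={a,b}

FIRST(B) = ["a", "b"]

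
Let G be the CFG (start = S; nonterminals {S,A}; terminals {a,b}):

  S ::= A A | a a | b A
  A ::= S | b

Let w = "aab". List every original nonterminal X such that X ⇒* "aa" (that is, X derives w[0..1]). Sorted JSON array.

Convert to CNF:
  S -> A A | T0 T0 | T1 A
  A -> A A | T0 T0 | T1 A | b
  T0 -> a
  T1 -> b

Fill CYK table bottom-up — only the sub-triangle for w[0..1]:
  T[0,0] 'a' = {T0}  orig:{}
  T[1,1] 'a' = {T0}  orig:{}
  T[0,1] 'aa' = {A,S}

Original NTs in T[0,1] deriving "aa": ["A", "S"]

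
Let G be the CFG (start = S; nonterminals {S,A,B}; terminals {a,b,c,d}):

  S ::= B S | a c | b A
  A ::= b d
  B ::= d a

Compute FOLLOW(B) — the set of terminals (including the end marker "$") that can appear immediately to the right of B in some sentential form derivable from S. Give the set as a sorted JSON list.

FIRST iteration:
[1]
  A via A→b d: +{b}
  B via B→d a: +{d}
  S via S→B S: +{d}
  S via S→a c: +{a}
  S via S→b A: +{b}
  FIRST[S]={a,b,d}  FIRST[A]={b}  FIRST[B]={d}
[2] (no change)
  FIRST[S]={a,b,d}  FIRST[A]={b}  FIRST[B]={d}

Compute FOLLOW by fixpoint:
initialize: $ ∈ FOLLOW(S)
[1]
  S→B S: FOLLOW(B) ⊇ FIRST(S) = {a,b,d}; new: +{a,b,d}
  S→b A: FOLLOW(A) ⊇ FOLLOW(S) ⊇ {$}; new: +{$}
  FOLLOW(S)={$}  FOLLOW(A)={$}  FOLLOW(B)={a,b,d}
[2] (stable)
  FOLLOW(S)={$}  FOLLOW(A)={$}  FOLLOW(B)={a,b,d}

FOLLOW(B) = ["a", "b", "d"]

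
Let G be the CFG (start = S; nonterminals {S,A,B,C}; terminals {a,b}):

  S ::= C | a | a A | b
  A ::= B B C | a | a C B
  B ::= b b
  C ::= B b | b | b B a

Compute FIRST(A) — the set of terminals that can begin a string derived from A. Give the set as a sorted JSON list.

FIRST iteration:
[1]
  A via A→a: +{a}
  B via B→b b: +{b}
  C via C→B b: +{b}
  S via S→C: +{b}
  S via S→a: +{a}
  S: {a,b}  A: {a}  B: {b}  C: {b}
[2]
  A via A→B B C: +{b}
  S: {a,b}  A: {a,b}  B: {b}  C: {b}
[3] done
  S: {a,b}  A: {a,b}  B: {b}  C: {b}

FIRST(A) = ["a", "b"]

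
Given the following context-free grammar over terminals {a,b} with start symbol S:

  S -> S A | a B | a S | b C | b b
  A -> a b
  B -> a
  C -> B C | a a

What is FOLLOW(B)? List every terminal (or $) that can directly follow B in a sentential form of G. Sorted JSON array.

FIRST sets, iterate to fixpoint:
pass 1:
  A via A→a b: +{a}
  B via B→a: +{a}
  C via C→B C: +{a}
  S via S→a B: +{a}
  S via S→b C: +{b}
  FIRST(S)={a,b}  FIRST(A)={a}  FIRST(B)={a}  FIRST(C)={a}
pass 2: (stable)
  FIRST(S)={a,b}  FIRST(A)={a}  FIRST(B)={a}  FIRST(C)={a}

FOLLOW iteration:
FOLLOW(S) := {$}
[1]
  C→B C: FOLLOW(B) ⊇ FIRST(C) = {a}; new: +{a}
  S→S A: FOLLOW(S) ⊇ FIRST(A) = {a}; new: +{a}
  S→S A: FOLLOW(A) ⊇ FOLLOW(S) ⊇ {$,a}; new: +{$,a}
  S→a B: FOLLOW(B) ⊇ FOLLOW(S) ⊇ {$,a}; new: +{$}
  S→b C: FOLLOW(C) ⊇ FOLLOW(S) ⊇ {$,a}; new: +{$,a}
  FOLLOW(S)={$,a}  FOLLOW(A)={$,a}  FOLLOW(B)={$,a}  FOLLOW(C)={$,a}
[2] (stable)
  FOLLOW(S)={$,a}  FOLLOW(A)={$,a}  FOLLOW(B)={$,a}  FOLLOW(C)={$,a}

FOLLOW(B) = ["$", "a"]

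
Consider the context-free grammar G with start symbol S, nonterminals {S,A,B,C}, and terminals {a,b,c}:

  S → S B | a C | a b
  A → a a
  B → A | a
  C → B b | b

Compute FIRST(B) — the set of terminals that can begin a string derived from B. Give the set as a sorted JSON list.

FIRST sets, iterate to fixpoint:
[1]
  A via A→a a: +{a}
  B via B→A: +{a}
  C via C→B b: +{a}
  C via C→b: +{b}
  S via S→a C: +{a}
  FIRST(S)={a}  FIRST(A)={a}  FIRST(B)={a}  FIRST(C)={a,b}
[2] — fixpoint
  FIRST(S)={a}  FIRST(A)={a}  FIRST(B)={a}  FIRST(C)={a,b}

FIRST(B) = ["a"]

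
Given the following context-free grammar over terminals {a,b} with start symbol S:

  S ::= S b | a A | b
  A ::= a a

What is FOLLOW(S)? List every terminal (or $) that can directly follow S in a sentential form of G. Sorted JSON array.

FIRST iteration:
[1]
  A via A→a a: +{a}
  S via S→a A: +{a}
  S via S→b: +{b}
  FIRST(S)={a,b}  FIRST(A)={a}
[2] (no change)
  FIRST(S)={a,b}  FIRST(A)={a}

FOLLOW iteration:
seed FOLLOW(S) with $
round 1:
  S→S b: FOLLOW(S) ⊇ FIRST(b) = {b}; new: +{b}
  S→a A: FOLLOW(A) ⊇ FOLLOW(S) ⊇ {$,b}; new: +{$,b}
  FOLLOW[S]={$,b}  FOLLOW[A]={$,b}
round 2: (no change)
  FOLLOW[S]={$,b}  FOLLOW[A]={$,b}

FOLLOW(S) = ["$", "b"]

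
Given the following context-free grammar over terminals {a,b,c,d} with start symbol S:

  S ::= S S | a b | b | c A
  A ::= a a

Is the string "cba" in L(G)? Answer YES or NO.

Convert to CNF:
  S -> S S | T0 T1 | T2 A | b
  A -> T0 T0
  T0 -> a
  T1 -> b
  T2 -> c

Fill CYK table bottom-up:
  cell(0,0) c: {T2}  orig:{}
  cell(1,1) b: {S,T1}  orig:{S}
  cell(2,2) a: {T0}  orig:{}
  cell(0,1) cb: ∅
  cell(1,2) ba: ∅
  cell(0,2) cba: ∅

S ∉ T[0,2] ⇒ NO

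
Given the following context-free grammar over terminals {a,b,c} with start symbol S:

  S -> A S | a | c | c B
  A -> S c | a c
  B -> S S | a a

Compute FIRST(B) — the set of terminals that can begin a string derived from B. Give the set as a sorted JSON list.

Compute FIRST by fixpoint:
iter 1:
  A via A→a c: +{a}
  B via B→a a: +{a}
  S via S→A S: +{a}
  S via S→c: +{c}
  FIRST[S]={a,c}  FIRST[A]={a}  FIRST[B]={a}
iter 2:
  A via A→S c: +{c}
  B via B→S S: +{c}
  FIRST[S]={a,c}  FIRST[A]={a,c}  FIRST[B]={a,c}
iter 3: (stable)
  FIRST[S]={a,c}  FIRST[A]={a,c}  FIRST[B]={a,c}

FIRST(B) = ["a", "c"]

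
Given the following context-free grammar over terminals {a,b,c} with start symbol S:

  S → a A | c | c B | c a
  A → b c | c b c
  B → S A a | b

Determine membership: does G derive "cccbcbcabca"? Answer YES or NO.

CNF form of G:
  S -> T1 B | T1 T2 | T2 A | c
  A -> T0 T1 | T1 X3
  B -> S X4 | b
  T0 -> b
  T1 -> c
  T2 -> a
  X3 -> T0 T1
  X4 -> A T2

CYK fill:
  cell(0,0) c: {S,T1}  orig:{S}
  cell(1,1) c: {S,T1}  orig:{S}
  cell(2,2) c: {S,T1}  orig:{S}
  cell(3,3) b: {B,T0}  orig:{B}
  cell(4,4) c: {S,T1}  orig:{S}
  cell(5,5) b: {B,T0}  orig:{B}
  cell(6,6) c: {S,T1}  orig:{S}
  cell(7,7) a: {T2}  orig:{}
  cell(8,8) b: {B,T0}  orig:{B}
  cell(9,9) c: {S,T1}  orig:{S}
  cell(10,10) a: {T2}  orig:{}
  cell(0,1) cc: ∅
  cell(1,2) cc: ∅
  cell(2,3) cb: {S}
  cell(3,4) bc: {A,X3}  orig:{A}
  cell(4,5) cb: {S}
  cell(5,6) bc: {A,X3}  orig:{A}
  cell(6,7) ca: {S}
  cell(7,8) ab: ∅
  cell(8,9) bc: {A,X3}  orig:{A}
  cell(9,10) ca: {S}
  cell(0,2) ccc: ∅
  cell(1,3) ccb: ∅
  cell(2,4) cbc: {A}
  cell(3,5) bcb: ∅
  cell(4,6) cbc: {A}
  cell(5,7) bca: {X4}  orig:{}
  cell(6,8) cab: ∅
  cell(7,9) abc: {S}
  cell(8,10) bca: {X4}  orig:{}
  cell(0,3) cccb: ∅
  cell(1,4) ccbc: ∅
  cell(2,5) cbcb: ∅
  cell(3,6) bcbc: ∅
  cell(4,7) cbca: {B,X4}  orig:{B}
  cell(5,8) bcab: ∅
  cell(6,9) cabc: ∅
  cell(7,10) abca: ∅
  cell(0,4) cccbc: ∅
  cell(1,5) ccbcb: ∅
  cell(2,6) cbcbc: ∅
  cell(3,7) bcbca: ∅
  cell(4,8) cbcab: ∅
  cell(5,9) bcabc: ∅
  cell(6,10) cabca: {B}
  cell(0,5) cccbcb: ∅
  cell(1,6) ccbcbc: ∅
  cell(2,7) cbcbca: {B}
  cell(3,8) bcbcab: ∅
  cell(4,9) cbcabc: ∅
  cell(5,10) bcabca: ∅
  cell(0,6) cccbcbc: ∅
  cell(1,7) ccbcbca: {S}
  cell(2,8) cbcbcab: ∅
  cell(3,9) bcbcabc: ∅
  cell(4,10) cbcabca: ∅
  cell(0,7) cccbcbca: ∅
  cell(1,8) ccbcbcab: ∅
  cell(2,9) cbcbcabc: ∅
  cell(3,10) bcbcabca: ∅
  cell(0,8) cccbcbcab: ∅
  cell(1,9) ccbcbcabc: ∅
  cell(2,10) cbcbcabca: ∅
  cell(0,9) cccbcbcabc: ∅
  cell(1,10) ccbcbcabca: {B}
  cell(0,10) cccbcbcabca: {S}

S ∈ T[0,10] ⇒ YES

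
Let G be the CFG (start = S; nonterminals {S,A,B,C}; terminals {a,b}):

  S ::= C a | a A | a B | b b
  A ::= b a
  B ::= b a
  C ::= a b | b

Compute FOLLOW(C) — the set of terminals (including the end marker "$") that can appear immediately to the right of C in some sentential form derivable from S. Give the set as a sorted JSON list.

Compute FIRST by fixpoint:
[1]
  A via A→b a: +{b}
  B via B→b a: +{b}
  C via C→a b: +{a}
  C via C→b: +{b}
  S via S→C a: +{a,b}
  FIRST(S)={a,b}  FIRST(A)={b}  FIRST(B)={b}  FIRST(C)={a,b}
[2] — fixpoint
  FIRST(S)={a,b}  FIRST(A)={b}  FIRST(B)={b}  FIRST(C)={a,b}

FOLLOW iteration:
seed FOLLOW(S) with $
pass 1:
  S→C a: FOLLOW(C) ⊇ FIRST(a) = {a}; new: +{a}
  S→a A: FOLLOW(A) ⊇ FOLLOW(S) ⊇ {$}; new: +{$}
  S→a B: FOLLOW(B) ⊇ FOLLOW(S) ⊇ {$}; new: +{$}
  FOLLOW[S]={$}  FOLLOW[A]={$}  FOLLOW[B]={$}  FOLLOW[C]={a}
pass 2: (stable)
  FOLLOW[S]={$}  FOLLOW[A]={$}  FOLLOW[B]={$}  FOLLOW[C]={a}

FOLLOW(C) = ["a"]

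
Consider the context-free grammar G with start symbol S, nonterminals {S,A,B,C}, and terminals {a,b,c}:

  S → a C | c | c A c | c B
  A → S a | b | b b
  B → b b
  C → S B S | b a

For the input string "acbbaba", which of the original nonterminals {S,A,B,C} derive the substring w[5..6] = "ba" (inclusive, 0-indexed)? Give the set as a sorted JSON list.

Convert to CNF:
  S -> T0 C | T2 B | T2 X4 | c
  A -> S T0 | T1 T1 | b
  B -> T1 T1
  C -> S X3 | T1 T0
  T0 -> a
  T1 -> b
  T2 -> c
  X3 -> B S
  X4 -> A T2

CYK fill (cells [i..j] with 5 ≤ i ≤ j ≤ 6 only):
  cell(5,5) b: {A,T1}  orig:{A}
  cell(6,6) a: {T0}  orig:{}
  cell(5,6) ba: {C}

Original NTs in T[5,6] deriving "ba": ["C"]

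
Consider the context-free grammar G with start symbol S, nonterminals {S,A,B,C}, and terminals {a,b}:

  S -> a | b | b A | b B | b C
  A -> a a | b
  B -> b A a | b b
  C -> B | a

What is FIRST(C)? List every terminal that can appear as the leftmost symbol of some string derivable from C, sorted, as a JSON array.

Compute FIRST by fixpoint:
pass 1:
  A via A→a a: +{a}
  A via A→b: +{b}
  B via B→b A a: +{b}
  C via C→B: +{b}
  C via C→a: +{a}
  S via S→a: +{a}
  S via S→b: +{b}
  FIRST(S)={a,b}  FIRST(A)={a,b}  FIRST(B)={b}  FIRST(C)={a,b}
pass 2: done
  FIRST(S)={a,b}  FIRST(A)={a,b}  FIRST(B)={b}  FIRST(C)={a,b}

FIRST(C) = ["a", "b"]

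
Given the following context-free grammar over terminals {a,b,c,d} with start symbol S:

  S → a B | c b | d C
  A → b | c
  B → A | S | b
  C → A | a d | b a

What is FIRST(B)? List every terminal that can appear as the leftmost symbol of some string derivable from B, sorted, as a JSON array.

FIRST iteration:
pass 1:
  A via A→b: +{b}
  A via A→c: +{c}
  B via B→A: +{b,c}
  C via C→A: +{b,c}
  C via C→a d: +{a}
  S via S→a B: +{a}
  S via S→c b: +{c}
  S via S→d C: +{d}
  S: {a,c,d}  A: {b,c}  B: {b,c}  C: {a,b,c}
pass 2:
  B via B→S: +{a,d}
  S: {a,c,d}  A: {b,c}  B: {a,b,c,d}  C: {a,b,c}
pass 3: (stable)
  S: {a,c,d}  A: {b,c}  B: {a,b,c,d}  C: {a,b,c}

FIRST(B) = ["a", "b", "c", "d"]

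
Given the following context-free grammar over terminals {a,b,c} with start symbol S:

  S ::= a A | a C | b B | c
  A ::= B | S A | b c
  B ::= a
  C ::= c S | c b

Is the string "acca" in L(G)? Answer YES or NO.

CNF form of G:
  S -> T0 B | T2 A | T2 C | c
  A -> S A | T0 T1 | a
  B -> a
  C -> T1 S | T1 T0
  T0 -> b
  T1 -> c
  T2 -> a

Fill CYK table bottom-up:
  [0..0]={A,B,T2}  "a"  orig:{A,B}
  [1..1]={S,T1}  "c"  orig:{S}
  [2..2]={S,T1}  "c"  orig:{S}
  [3..3]={A,B,T2}  "a"  orig:{A,B}
  [0..1]=∅  "ac"
  [1..2]={C}  "cc"
  [2..3]={A}  "ca"
  [0..2]={S}  "acc"
  [1..3]={A}  "cca"
  [0..3]={A,S}  "acca"

S ∈ T[0,3] ⇒ YES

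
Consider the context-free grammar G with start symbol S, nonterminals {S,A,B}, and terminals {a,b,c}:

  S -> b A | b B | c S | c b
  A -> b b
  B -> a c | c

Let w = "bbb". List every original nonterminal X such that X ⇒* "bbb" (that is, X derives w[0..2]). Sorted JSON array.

Convert to CNF:
  S -> T0 A | T0 B | T2 S | T2 T0
  A -> T0 T0
  B -> T1 T2 | c
  T0 -> b
  T1 -> a
  T2 -> c

Fill CYK table bottom-up — only the sub-triangle for w[0..2]:
  [0..0]={T0}  "b"  orig:{}
  [1..1]={T0}  "b"  orig:{}
  [2..2]={T0}  "b"  orig:{}
  [0..1]={A}  "bb"
  [1..2]={A}  "bb"
  [0..2]={S}  "bbb"

Original NTs in T[0,2] deriving "bbb": ["S"]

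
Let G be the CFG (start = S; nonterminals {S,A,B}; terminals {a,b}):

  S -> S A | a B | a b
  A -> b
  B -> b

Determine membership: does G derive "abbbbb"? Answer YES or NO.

Convert to CNF:
  S -> S A | T0 B | T0 T1
  A -> b
  B -> b
  T0 -> a
  T1 -> b

CYK table (by increasing span):
  cell(0,0) a: {T0}  orig:{}
  cell(1,1) b: {A,B,T1}  orig:{A,B}
  cell(2,2) b: {A,B,T1}  orig:{A,B}
  cell(3,3) b: {A,B,T1}  orig:{A,B}
  cell(4,4) b: {A,B,T1}  orig:{A,B}
  cell(5,5) b: {A,B,T1}  orig:{A,B}
  cell(0,1) ab: {S}
  cell(1,2) bb: ∅
  cell(2,3) bb: ∅
  cell(3,4) bb: ∅
  cell(4,5) bb: ∅
  cell(0,2) abb: {S}
  cell(1,3) bbb: ∅
  cell(2,4) bbb: ∅
  cell(3,5) bbb: ∅
  cell(0,3) abbb: {S}
  cell(1,4) bbbb: ∅
  cell(2,5) bbbb: ∅
  cell(0,4) abbbb: {S}
  cell(1,5) bbbbb: ∅
  cell(0,5) abbbbb: {S}

S ∈ T[0,5] ⇒ YES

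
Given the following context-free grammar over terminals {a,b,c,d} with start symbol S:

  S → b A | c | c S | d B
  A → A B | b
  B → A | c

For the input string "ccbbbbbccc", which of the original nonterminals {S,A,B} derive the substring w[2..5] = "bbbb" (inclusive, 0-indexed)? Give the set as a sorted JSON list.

Convert to CNF:
  S -> T0 A | T1 S | T2 B | c
  A -> A B | b
  B -> A B | b | c
  T0 -> b
  T1 -> c
  T2 -> d

Fill CYK table bottom-up, restricted to cells inside w[2..5]:
  cell(2,2) b: {A,B,T0}  orig:{A,B}
  cell(3,3) b: {A,B,T0}  orig:{A,B}
  cell(4,4) b: {A,B,T0}  orig:{A,B}
  cell(5,5) b: {A,B,T0}  orig:{A,B}
  cell(2,3) bb: {A,B,S}
  cell(3,4) bb: {A,B,S}
  cell(4,5) bb: {A,B,S}
  cell(2,4) bbb: {A,B,S}
  cell(3,5) bbb: {A,B,S}
  cell(2,5) bbbb: {A,B,S}

Original NTs in T[2,5] deriving "bbbb": ["A", "B", "S"]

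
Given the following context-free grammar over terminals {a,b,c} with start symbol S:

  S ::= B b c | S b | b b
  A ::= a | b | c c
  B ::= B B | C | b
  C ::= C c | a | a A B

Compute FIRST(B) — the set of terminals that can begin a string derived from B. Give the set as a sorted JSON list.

FIRST sets, iterate to fixpoint:
round 1:
  A via A→a: +{a}
  A via A→b: +{b}
  A via A→c c: +{c}
  B via B→b: +{b}
  C via C→a: +{a}
  S via S→B b c: +{b}
  FIRST[S]={b}  FIRST[A]={a,b,c}  FIRST[B]={b}  FIRST[C]={a}
round 2:
  B via B→C: +{a}
  S via S→B b c: +{a}
  FIRST[S]={a,b}  FIRST[A]={a,b,c}  FIRST[B]={a,b}  FIRST[C]={a}
round 3: (no change)
  FIRST[S]={a,b}  FIRST[A]={a,b,c}  FIRST[B]={a,b}  FIRST[C]={a}

FIRST(B) = ["a", "b"]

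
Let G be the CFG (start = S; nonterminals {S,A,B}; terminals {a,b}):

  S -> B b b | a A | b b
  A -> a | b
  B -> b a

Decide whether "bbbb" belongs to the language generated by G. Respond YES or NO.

CNF form of G:
  S -> B X2 | T0 T0 | T1 A
  A -> a | b
  B -> T0 T1
  T0 -> b
  T1 -> a
  X2 -> T0 T0

CYK table (by increasing span):
  T[0,0] 'b' = {A,T0}  orig:{A}
  T[1,1] 'b' = {A,T0}  orig:{A}
  T[2,2] 'b' = {A,T0}  orig:{A}
  T[3,3] 'b' = {A,T0}  orig:{A}
  T[0,1] 'bb' = {S,X2}  orig:{S}
  T[1,2] 'bb' = {S,X2}  orig:{S}
  T[2,3] 'bb' = {S,X2}  orig:{S}
  T[0,2] 'bbb' = ∅
  T[1,3] 'bbb' = ∅
  T[0,3] 'bbbb' = ∅

S ∉ T[0,3] ⇒ NO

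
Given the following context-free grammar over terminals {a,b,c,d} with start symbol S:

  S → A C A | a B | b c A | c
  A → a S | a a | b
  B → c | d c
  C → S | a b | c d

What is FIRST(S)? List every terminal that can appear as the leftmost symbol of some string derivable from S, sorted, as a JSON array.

FIRST sets, iterate to fixpoint:
[1]
  A via A→a S: +{a}
  A via A→b: +{b}
  B via B→c: +{c}
  B via B→d c: +{d}
  C via C→a b: +{a}
  C via C→c d: +{c}
  S via S→A C A: +{a,b}
  S via S→c: +{c}
  FIRST(S)={a,b,c}  FIRST(A)={a,b}  FIRST(B)={c,d}  FIRST(C)={a,c}
[2]
  C via C→S: +{b}
  FIRST(S)={a,b,c}  FIRST(A)={a,b}  FIRST(B)={c,d}  FIRST(C)={a,b,c}
[3] (no change)
  FIRST(S)={a,b,c}  FIRST(A)={a,b}  FIRST(B)={c,d}  FIRST(C)={a,b,c}

FIRST(S) = ["a", "b", "c"]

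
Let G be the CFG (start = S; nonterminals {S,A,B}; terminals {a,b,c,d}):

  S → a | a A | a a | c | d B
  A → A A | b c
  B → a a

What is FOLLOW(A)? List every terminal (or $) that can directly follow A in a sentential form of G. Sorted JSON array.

Compute FIRST by fixpoint:
iter 1:
  A via A→b c: +{b}
  B via B→a a: +{a}
  S via S→a: +{a}
  S via S→c: +{c}
  S via S→d B: +{d}
  FIRST[S]={a,c,d}  FIRST[A]={b}  FIRST[B]={a}
iter 2: (stable)
  FIRST[S]={a,c,d}  FIRST[A]={b}  FIRST[B]={a}

FOLLOW iteration:
seed FOLLOW(S) with $
iter 1:
  A→A A: FOLLOW(A) ⊇ FIRST(A) = {b}; new: +{b}
  S→a A: FOLLOW(A) ⊇ FOLLOW(S) ⊇ {$}; new: +{$}
  S→d B: FOLLOW(B) ⊇ FOLLOW(S) ⊇ {$}; new: +{$}
  S: {$}  A: {$,b}  B: {$}
iter 2: — fixpoint
  S: {$}  A: {$,b}  B: {$}

FOLLOW(A) = ["$", "b"]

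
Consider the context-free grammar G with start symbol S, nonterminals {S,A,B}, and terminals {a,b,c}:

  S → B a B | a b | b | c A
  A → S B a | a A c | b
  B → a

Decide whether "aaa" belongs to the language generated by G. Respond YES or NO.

Convert to CNF:
  S -> B X5 | T0 T2 | T1 A | b
  A -> S X3 | T0 X4 | b
  B -> a
  T0 -> a
  T1 -> c
  T2 -> b
  X3 -> B T0
  X4 -> A T1
  X5 -> T0 B

CYK table (by increasing span):
  T[0,0] 'a' = {B,T0}  orig:{B}
  T[1,1] 'a' = {B,T0}  orig:{B}
  T[2,2] 'a' = {B,T0}  orig:{B}
  T[0,1] 'aa' = {X3,X5}  orig:{}
  T[1,2] 'aa' = {X3,X5}  orig:{}
  T[0,2] 'aaa' = {S}

S ∈ T[0,2] ⇒ YES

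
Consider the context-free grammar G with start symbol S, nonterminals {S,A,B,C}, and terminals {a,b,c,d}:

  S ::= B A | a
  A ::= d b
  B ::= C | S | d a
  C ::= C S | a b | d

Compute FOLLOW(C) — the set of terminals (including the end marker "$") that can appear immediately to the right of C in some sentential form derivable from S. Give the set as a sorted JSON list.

Compute FIRST by fixpoint:
[1]
  A via A→d b: +{d}
  B via B→d a: +{d}
  C via C→a b: +{a}
  C via C→d: +{d}
  S via S→B A: +{d}
  S via S→a: +{a}
  S: {a,d}  A: {d}  B: {d}  C: {a,d}
[2]
  B via B→C: +{a}
  S: {a,d}  A: {d}  B: {a,d}  C: {a,d}
[3] done
  S: {a,d}  A: {d}  B: {a,d}  C: {a,d}

FOLLOW sets:
seed FOLLOW(S) with $
[1]
  C→C S: FOLLOW(C) ⊇ FIRST(S) = {a,d}; new: +{a,d}
  C→C S: FOLLOW(S) ⊇ FOLLOW(C) ⊇ {a,d}; new: +{a,d}
  S→B A: FOLLOW(B) ⊇ FIRST(A) = {d}; new: +{d}
  S→B A: FOLLOW(A) ⊇ FOLLOW(S) ⊇ {$,a,d}; new: +{$,a,d}
  FOLLOW[S]={$,a,d}  FOLLOW[A]={$,a,d}  FOLLOW[B]={d}  FOLLOW[C]={a,d}
[2] (stable)
  FOLLOW[S]={$,a,d}  FOLLOW[A]={$,a,d}  FOLLOW[B]={d}  FOLLOW[C]={a,d}

FOLLOW(C) = ["a", "d"]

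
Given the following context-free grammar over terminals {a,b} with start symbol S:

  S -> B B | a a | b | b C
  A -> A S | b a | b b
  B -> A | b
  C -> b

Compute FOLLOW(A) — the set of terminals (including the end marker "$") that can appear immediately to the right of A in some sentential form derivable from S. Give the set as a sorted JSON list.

FIRST sets, iterate to fixpoint:
pass 1:
  A via A→b a: +{b}
  B via B→A: +{b}
  C via C→b: +{b}
  S via S→B B: +{b}
  S via S→a a: +{a}
  S: {a,b}  A: {b}  B: {b}  C: {b}
pass 2: done
  S: {a,b}  A: {b}  B: {b}  C: {b}

FOLLOW sets:
FOLLOW(S) := {$}
pass 1:
  A→A S: FOLLOW(A) ⊇ FIRST(S) = {a,b}; new: +{a,b}
  A→A S: FOLLOW(S) ⊇ FOLLOW(A) ⊇ {a,b}; new: +{a,b}
  S→B B: FOLLOW(B) ⊇ FIRST(B) = {b}; new: +{b}
  S→B B: FOLLOW(B) ⊇ FOLLOW(S) ⊇ {$,a,b}; new: +{$,a}
  S→b C: FOLLOW(C) ⊇ FOLLOW(S) ⊇ {$,a,b}; new: +{$,a,b}
  FOLLOW[S]={$,a,b}  FOLLOW[A]={a,b}  FOLLOW[B]={$,a,b}  FOLLOW[C]={$,a,b}
pass 2:
  B→A: FOLLOW(A) ⊇ FOLLOW(B) ⊇ {$,a,b}; new: +{$}
  FOLLOW[S]={$,a,b}  FOLLOW[A]={$,a,b}  FOLLOW[B]={$,a,b}  FOLLOW[C]={$,a,b}
pass 3: (stable)
  FOLLOW[S]={$,a,b}  FOLLOW[A]={$,a,b}  FOLLOW[B]={$,a,b}  FOLLOW[C]={$,a,b}

FOLLOW(A) = ["$", "a", "b"]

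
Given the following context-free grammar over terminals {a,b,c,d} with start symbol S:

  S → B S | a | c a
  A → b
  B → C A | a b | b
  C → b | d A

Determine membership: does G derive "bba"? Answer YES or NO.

CNF form of G:
  S -> B S | T3 T0 | a
  A -> b
  B -> C A | T0 T1 | b
  C -> T2 A | b
  T0 -> a
  T1 -> b
  T2 -> d
  T3 -> c

CYK fill:
  [0..0]={A,B,C,T1}  "b"  orig:{A,B,C}
  [1..1]={A,B,C,T1}  "b"  orig:{A,B,C}
  [2..2]={S,T0}  "a"  orig:{S}
  [0..1]={B}  "bb"
  [1..2]={S}  "ba"
  [0..2]={S}  "bba"

S ∈ T[0,2] ⇒ YES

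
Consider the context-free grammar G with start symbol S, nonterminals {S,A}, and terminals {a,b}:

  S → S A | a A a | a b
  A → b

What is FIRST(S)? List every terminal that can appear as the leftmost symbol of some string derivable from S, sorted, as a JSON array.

FIRST sets, iterate to fixpoint:
round 1:
  A via A→b: +{b}
  S via S→a A a: +{a}
  FIRST[S]={a}  FIRST[A]={b}
round 2: — fixpoint
  FIRST[S]={a}  FIRST[A]={b}

FIRST(S) = ["a"]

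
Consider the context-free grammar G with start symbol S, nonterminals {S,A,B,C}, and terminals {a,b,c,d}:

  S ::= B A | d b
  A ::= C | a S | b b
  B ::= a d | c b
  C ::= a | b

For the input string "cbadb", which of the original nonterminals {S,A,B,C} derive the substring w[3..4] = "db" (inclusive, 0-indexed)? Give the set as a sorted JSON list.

CNF form of G:
  S -> B A | T2 T1
  A -> T0 S | T1 T1 | a | b
  B -> T0 T2 | T3 T1
  C -> a | b
  T0 -> a
  T1 -> b
  T2 -> d
  T3 -> c

Fill CYK table bottom-up — only the sub-triangle for w[3..4]:
  T[3,3] 'd' = {T2}  orig:{}
  T[4,4] 'b' = {A,C,T1}  orig:{A,C}
  T[3,4] 'db' = {S}

Original NTs in T[3,4] deriving "db": ["S"]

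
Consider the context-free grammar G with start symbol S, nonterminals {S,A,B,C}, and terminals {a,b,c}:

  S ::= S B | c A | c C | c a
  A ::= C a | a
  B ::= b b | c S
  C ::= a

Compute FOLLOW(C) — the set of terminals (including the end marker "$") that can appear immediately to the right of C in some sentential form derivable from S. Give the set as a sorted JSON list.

FIRST sets, iterate to fixpoint:
round 1:
  A via A→a: +{a}
  B via B→b b: +{b}
  B via B→c S: +{c}
  C via C→a: +{a}
  S via S→c A: +{c}
  FIRST(S)={c}  FIRST(A)={a}  FIRST(B)={b,c}  FIRST(C)={a}
round 2: — fixpoint
  FIRST(S)={c}  FIRST(A)={a}  FIRST(B)={b,c}  FIRST(C)={a}

FOLLOW sets:
FOLLOW(S) := {$}
[1]
  A→C a: FOLLOW(C) ⊇ FIRST(a) = {a}; new: +{a}
  S→S B: FOLLOW(S) ⊇ FIRST(B) = {b,c}; new: +{b,c}
  S→S B: FOLLOW(B) ⊇ FOLLOW(S) ⊇ {$,b,c}; new: +{$,b,c}
  S→c A: FOLLOW(A) ⊇ FOLLOW(S) ⊇ {$,b,c}; new: +{$,b,c}
  S→c C: FOLLOW(C) ⊇ FOLLOW(S) ⊇ {$,b,c}; new: +{$,b,c}
  FOLLOW(S)={$,b,c}  FOLLOW(A)={$,b,c}  FOLLOW(B)={$,b,c}  FOLLOW(C)={$,a,b,c}
[2] (stable)
  FOLLOW(S)={$,b,c}  FOLLOW(A)={$,b,c}  FOLLOW(B)={$,b,c}  FOLLOW(C)={$,a,b,c}

FOLLOW(C) = ["$", "a", "b", "c"]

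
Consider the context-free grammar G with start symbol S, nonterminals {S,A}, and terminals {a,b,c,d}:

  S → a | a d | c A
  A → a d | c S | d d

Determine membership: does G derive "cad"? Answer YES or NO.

Convert to CNF:
  S -> T0 T1 | T2 A | a
  A -> T0 T1 | T1 T1 | T2 S
  T0 -> a
  T1 -> d
  T2 -> c

CYK fill:
  [0..0]={T2}  "c"  orig:{}
  [1..1]={S,T0}  "a"  orig:{S}
  [2..2]={T1}  "d"  orig:{}
  [0..1]={A}  "ca"
  [1..2]={A,S}  "ad"
  [0..2]={A,S}  "cad"

S ∈ T[0,2] ⇒ YES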